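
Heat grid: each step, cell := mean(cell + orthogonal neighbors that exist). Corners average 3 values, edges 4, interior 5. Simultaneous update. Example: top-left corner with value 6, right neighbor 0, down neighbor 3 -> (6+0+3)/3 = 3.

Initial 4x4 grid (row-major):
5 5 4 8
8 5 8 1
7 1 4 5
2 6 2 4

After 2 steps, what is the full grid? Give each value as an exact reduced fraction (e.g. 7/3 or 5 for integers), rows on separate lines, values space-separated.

After step 1:
  6 19/4 25/4 13/3
  25/4 27/5 22/5 11/2
  9/2 23/5 4 7/2
  5 11/4 4 11/3
After step 2:
  17/3 28/5 74/15 193/36
  443/80 127/25 511/100 133/30
  407/80 17/4 41/10 25/6
  49/12 327/80 173/48 67/18

Answer: 17/3 28/5 74/15 193/36
443/80 127/25 511/100 133/30
407/80 17/4 41/10 25/6
49/12 327/80 173/48 67/18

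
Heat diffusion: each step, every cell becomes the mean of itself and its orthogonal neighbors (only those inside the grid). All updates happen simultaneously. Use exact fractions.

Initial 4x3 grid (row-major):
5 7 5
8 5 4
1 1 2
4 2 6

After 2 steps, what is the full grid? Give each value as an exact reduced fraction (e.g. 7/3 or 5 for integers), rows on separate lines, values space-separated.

After step 1:
  20/3 11/2 16/3
  19/4 5 4
  7/2 11/5 13/4
  7/3 13/4 10/3
After step 2:
  203/36 45/8 89/18
  239/48 429/100 211/48
  767/240 86/25 767/240
  109/36 667/240 59/18

Answer: 203/36 45/8 89/18
239/48 429/100 211/48
767/240 86/25 767/240
109/36 667/240 59/18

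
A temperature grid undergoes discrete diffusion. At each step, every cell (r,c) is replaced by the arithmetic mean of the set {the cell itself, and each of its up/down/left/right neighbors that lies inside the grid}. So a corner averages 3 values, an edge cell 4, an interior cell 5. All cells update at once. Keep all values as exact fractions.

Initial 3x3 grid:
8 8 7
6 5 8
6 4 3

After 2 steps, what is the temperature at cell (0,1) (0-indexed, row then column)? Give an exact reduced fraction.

Step 1: cell (0,1) = 7
Step 2: cell (0,1) = 141/20
Full grid after step 2:
  247/36 141/20 245/36
  1507/240 297/50 1477/240
  193/36 631/120 61/12

Answer: 141/20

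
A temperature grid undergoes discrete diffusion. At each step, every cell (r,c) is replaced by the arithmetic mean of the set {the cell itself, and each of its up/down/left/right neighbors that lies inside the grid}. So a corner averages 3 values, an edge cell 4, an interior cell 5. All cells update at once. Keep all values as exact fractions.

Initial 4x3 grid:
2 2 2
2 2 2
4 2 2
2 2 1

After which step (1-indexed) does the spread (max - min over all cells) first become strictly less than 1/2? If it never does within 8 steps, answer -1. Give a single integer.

Step 1: max=8/3, min=5/3, spread=1
Step 2: max=151/60, min=31/18, spread=143/180
Step 3: max=4999/2160, min=13849/7200, spread=8443/21600
  -> spread < 1/2 first at step 3
Step 4: max=244379/108000, min=255443/129600, spread=189059/648000
Step 5: max=17110267/7776000, min=13106221/6480000, spread=6914009/38880000
Step 6: max=423401557/194400000, min=33216211/16200000, spread=992281/7776000
Step 7: max=60286337947/27993600000, min=24114458363/11664000000, spread=12058189379/139968000000
Step 8: max=1499357830867/699840000000, min=60582016583/29160000000, spread=363115463/5598720000

Answer: 3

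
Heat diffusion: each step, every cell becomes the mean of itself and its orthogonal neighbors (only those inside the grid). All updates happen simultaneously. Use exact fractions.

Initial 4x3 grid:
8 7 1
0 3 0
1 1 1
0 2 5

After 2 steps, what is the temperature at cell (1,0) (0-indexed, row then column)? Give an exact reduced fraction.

Step 1: cell (1,0) = 3
Step 2: cell (1,0) = 107/40
Full grid after step 2:
  17/4 877/240 26/9
  107/40 64/25 59/30
  61/40 161/100 109/60
  7/6 109/60 77/36

Answer: 107/40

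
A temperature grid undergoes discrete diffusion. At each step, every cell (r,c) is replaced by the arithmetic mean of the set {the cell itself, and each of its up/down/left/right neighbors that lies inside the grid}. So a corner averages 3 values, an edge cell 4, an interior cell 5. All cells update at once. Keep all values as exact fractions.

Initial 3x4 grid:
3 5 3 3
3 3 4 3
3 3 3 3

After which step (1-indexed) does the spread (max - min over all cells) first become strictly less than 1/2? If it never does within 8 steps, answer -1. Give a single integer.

Answer: 3

Derivation:
Step 1: max=15/4, min=3, spread=3/4
Step 2: max=871/240, min=3, spread=151/240
Step 3: max=7441/2160, min=1127/360, spread=679/2160
  -> spread < 1/2 first at step 3
Step 4: max=737341/216000, min=68861/21600, spread=48731/216000
Step 5: max=3267923/972000, min=8310883/2592000, spread=242147/1555200
Step 6: max=324788747/97200000, min=209454073/64800000, spread=848611/7776000
Step 7: max=23266368781/6998400000, min=30249580783/9331200000, spread=92669311/1119744000
Step 8: max=1390714014779/419904000000, min=1821733729997/559872000000, spread=781238953/13436928000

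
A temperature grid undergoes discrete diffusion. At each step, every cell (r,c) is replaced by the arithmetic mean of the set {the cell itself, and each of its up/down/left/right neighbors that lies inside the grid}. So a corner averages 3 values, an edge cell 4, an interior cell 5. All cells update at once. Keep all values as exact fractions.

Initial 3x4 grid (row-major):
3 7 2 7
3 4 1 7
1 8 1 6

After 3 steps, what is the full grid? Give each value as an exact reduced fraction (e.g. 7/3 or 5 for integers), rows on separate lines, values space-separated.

After step 1:
  13/3 4 17/4 16/3
  11/4 23/5 3 21/4
  4 7/2 4 14/3
After step 2:
  133/36 1031/240 199/48 89/18
  941/240 357/100 211/50 73/16
  41/12 161/40 91/24 167/36
After step 3:
  536/135 28271/7200 31691/7200 983/216
  52567/14400 12019/3000 2029/500 22039/4800
  303/80 4441/1200 938/225 1871/432

Answer: 536/135 28271/7200 31691/7200 983/216
52567/14400 12019/3000 2029/500 22039/4800
303/80 4441/1200 938/225 1871/432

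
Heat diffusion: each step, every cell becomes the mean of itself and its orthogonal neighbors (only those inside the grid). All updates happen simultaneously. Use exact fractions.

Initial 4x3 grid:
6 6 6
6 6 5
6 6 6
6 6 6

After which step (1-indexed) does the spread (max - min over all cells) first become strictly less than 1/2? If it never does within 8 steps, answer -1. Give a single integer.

Answer: 1

Derivation:
Step 1: max=6, min=17/3, spread=1/3
  -> spread < 1/2 first at step 1
Step 2: max=6, min=689/120, spread=31/120
Step 3: max=6, min=6269/1080, spread=211/1080
Step 4: max=10753/1800, min=631103/108000, spread=14077/108000
Step 5: max=644317/108000, min=5691593/972000, spread=5363/48600
Step 6: max=357131/60000, min=171219191/29160000, spread=93859/1166400
Step 7: max=577863533/97200000, min=10287325519/1749600000, spread=4568723/69984000
Step 8: max=17314381111/2916000000, min=618075564371/104976000000, spread=8387449/167961600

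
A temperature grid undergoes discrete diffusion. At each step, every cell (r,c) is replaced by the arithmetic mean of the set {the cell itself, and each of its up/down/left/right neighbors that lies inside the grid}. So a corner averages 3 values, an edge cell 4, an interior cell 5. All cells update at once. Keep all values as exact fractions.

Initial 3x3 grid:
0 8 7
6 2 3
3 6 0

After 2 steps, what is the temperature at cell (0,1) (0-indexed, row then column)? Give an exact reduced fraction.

Step 1: cell (0,1) = 17/4
Step 2: cell (0,1) = 239/48
Full grid after step 2:
  35/9 239/48 53/12
  209/48 71/20 17/4
  7/2 63/16 35/12

Answer: 239/48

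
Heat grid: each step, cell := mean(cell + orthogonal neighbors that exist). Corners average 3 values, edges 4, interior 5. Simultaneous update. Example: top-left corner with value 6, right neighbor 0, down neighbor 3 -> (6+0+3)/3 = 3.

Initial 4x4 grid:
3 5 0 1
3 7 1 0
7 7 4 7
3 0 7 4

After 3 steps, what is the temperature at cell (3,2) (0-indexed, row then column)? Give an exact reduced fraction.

Answer: 5221/1200

Derivation:
Step 1: cell (3,2) = 15/4
Step 2: cell (3,2) = 24/5
Step 3: cell (3,2) = 5221/1200
Full grid after step 3:
  4373/1080 1241/360 4583/1800 2047/1080
  3139/720 97/24 9391/3000 10051/3600
  16339/3600 3247/750 2117/500 4501/1200
  463/108 16099/3600 5221/1200 68/15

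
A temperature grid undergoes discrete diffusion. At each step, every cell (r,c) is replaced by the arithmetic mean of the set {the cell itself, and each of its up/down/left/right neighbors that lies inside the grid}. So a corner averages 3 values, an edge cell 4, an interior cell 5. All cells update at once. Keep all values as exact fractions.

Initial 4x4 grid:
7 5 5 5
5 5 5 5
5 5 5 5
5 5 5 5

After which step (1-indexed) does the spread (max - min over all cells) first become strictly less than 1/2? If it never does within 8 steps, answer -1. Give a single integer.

Answer: 3

Derivation:
Step 1: max=17/3, min=5, spread=2/3
Step 2: max=50/9, min=5, spread=5/9
Step 3: max=581/108, min=5, spread=41/108
  -> spread < 1/2 first at step 3
Step 4: max=17243/3240, min=5, spread=1043/3240
Step 5: max=511553/97200, min=5, spread=25553/97200
Step 6: max=15251459/2916000, min=45079/9000, spread=645863/2916000
Step 7: max=455041691/87480000, min=300971/60000, spread=16225973/87480000
Step 8: max=13599477983/2624400000, min=135701/27000, spread=409340783/2624400000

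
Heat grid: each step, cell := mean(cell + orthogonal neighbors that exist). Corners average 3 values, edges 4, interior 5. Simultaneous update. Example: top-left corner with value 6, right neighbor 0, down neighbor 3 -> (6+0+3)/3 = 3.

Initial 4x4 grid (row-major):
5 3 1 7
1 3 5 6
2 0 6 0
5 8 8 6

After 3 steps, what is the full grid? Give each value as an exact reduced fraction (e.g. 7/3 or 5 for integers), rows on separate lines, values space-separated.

Answer: 2053/720 991/300 857/225 577/135
7243/2400 6439/2000 6031/1500 7651/1800
323/96 1999/500 25723/6000 8497/1800
191/45 719/160 36883/7200 10753/2160

Derivation:
After step 1:
  3 3 4 14/3
  11/4 12/5 21/5 9/2
  2 19/5 19/5 9/2
  5 21/4 7 14/3
After step 2:
  35/12 31/10 119/30 79/18
  203/80 323/100 189/50 67/15
  271/80 69/20 233/50 131/30
  49/12 421/80 1243/240 97/18
After step 3:
  2053/720 991/300 857/225 577/135
  7243/2400 6439/2000 6031/1500 7651/1800
  323/96 1999/500 25723/6000 8497/1800
  191/45 719/160 36883/7200 10753/2160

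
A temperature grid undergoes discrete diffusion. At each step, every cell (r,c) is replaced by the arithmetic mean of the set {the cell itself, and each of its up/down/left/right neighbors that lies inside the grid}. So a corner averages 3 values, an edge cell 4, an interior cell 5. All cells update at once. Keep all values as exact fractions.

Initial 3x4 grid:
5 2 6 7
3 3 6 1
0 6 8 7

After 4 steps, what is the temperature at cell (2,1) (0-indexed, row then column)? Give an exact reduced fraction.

Answer: 26071/6000

Derivation:
Step 1: cell (2,1) = 17/4
Step 2: cell (2,1) = 9/2
Step 3: cell (2,1) = 5123/1200
Step 4: cell (2,1) = 26071/6000
Full grid after step 4:
  479971/129600 897431/216000 1001911/216000 645941/129600
  3238409/864000 1500001/360000 582617/120000 1466393/288000
  18323/4800 26071/6000 265259/54000 683191/129600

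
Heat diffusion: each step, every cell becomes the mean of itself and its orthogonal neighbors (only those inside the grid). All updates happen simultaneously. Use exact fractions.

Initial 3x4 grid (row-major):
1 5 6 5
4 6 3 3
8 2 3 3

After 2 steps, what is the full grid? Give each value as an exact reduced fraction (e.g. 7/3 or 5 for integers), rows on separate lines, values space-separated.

Answer: 151/36 199/48 1087/240 155/36
67/16 111/25 96/25 461/120
85/18 97/24 147/40 37/12

Derivation:
After step 1:
  10/3 9/2 19/4 14/3
  19/4 4 21/5 7/2
  14/3 19/4 11/4 3
After step 2:
  151/36 199/48 1087/240 155/36
  67/16 111/25 96/25 461/120
  85/18 97/24 147/40 37/12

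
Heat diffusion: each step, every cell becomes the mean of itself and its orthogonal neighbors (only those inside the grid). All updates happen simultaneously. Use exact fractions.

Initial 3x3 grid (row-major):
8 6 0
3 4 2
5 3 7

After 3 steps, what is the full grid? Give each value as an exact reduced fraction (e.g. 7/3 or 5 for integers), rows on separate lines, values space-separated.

Answer: 4913/1080 30341/7200 7891/2160
2051/450 4039/1000 54257/14400
9331/2160 60107/14400 683/180

Derivation:
After step 1:
  17/3 9/2 8/3
  5 18/5 13/4
  11/3 19/4 4
After step 2:
  91/18 493/120 125/36
  269/60 211/50 811/240
  161/36 961/240 4
After step 3:
  4913/1080 30341/7200 7891/2160
  2051/450 4039/1000 54257/14400
  9331/2160 60107/14400 683/180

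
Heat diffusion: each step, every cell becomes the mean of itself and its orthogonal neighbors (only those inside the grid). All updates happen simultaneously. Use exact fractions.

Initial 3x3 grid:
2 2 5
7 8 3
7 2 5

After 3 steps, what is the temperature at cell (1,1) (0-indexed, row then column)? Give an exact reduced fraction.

Step 1: cell (1,1) = 22/5
Step 2: cell (1,1) = 127/25
Step 3: cell (1,1) = 6769/1500
Full grid after step 3:
  9649/2160 21491/4800 4417/1080
  1009/200 6769/1500 65273/14400
  5437/1080 36049/7200 9659/2160

Answer: 6769/1500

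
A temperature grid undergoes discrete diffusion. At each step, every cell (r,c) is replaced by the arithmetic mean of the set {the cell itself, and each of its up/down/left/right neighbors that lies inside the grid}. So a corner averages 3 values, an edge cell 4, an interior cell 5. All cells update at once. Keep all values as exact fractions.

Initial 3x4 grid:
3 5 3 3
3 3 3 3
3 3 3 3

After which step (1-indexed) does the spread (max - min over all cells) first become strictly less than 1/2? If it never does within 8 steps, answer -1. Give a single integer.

Step 1: max=11/3, min=3, spread=2/3
Step 2: max=211/60, min=3, spread=31/60
Step 3: max=1831/540, min=3, spread=211/540
  -> spread < 1/2 first at step 3
Step 4: max=178897/54000, min=2747/900, spread=14077/54000
Step 5: max=1598407/486000, min=165683/54000, spread=5363/24300
Step 6: max=47480809/14580000, min=92869/30000, spread=93859/583200
Step 7: max=2834674481/874800000, min=151136467/48600000, spread=4568723/34992000
Step 8: max=169244435629/52488000000, min=4555618889/1458000000, spread=8387449/83980800

Answer: 3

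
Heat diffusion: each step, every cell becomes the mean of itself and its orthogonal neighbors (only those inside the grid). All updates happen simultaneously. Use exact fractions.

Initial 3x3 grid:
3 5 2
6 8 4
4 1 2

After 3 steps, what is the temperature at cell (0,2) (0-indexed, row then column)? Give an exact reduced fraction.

Step 1: cell (0,2) = 11/3
Step 2: cell (0,2) = 73/18
Step 3: cell (0,2) = 4379/1080
Full grid after step 3:
  9943/2160 31913/7200 4379/1080
  65101/14400 12481/3000 4673/1200
  1121/270 18817/4800 7703/2160

Answer: 4379/1080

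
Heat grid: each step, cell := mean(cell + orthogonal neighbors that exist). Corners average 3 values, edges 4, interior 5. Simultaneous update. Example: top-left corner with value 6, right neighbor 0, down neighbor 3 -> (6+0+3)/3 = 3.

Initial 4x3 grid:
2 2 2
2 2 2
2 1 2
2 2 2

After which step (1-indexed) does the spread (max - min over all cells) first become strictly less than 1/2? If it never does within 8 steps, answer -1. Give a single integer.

Step 1: max=2, min=7/4, spread=1/4
  -> spread < 1/2 first at step 1
Step 2: max=2, min=177/100, spread=23/100
Step 3: max=787/400, min=8789/4800, spread=131/960
Step 4: max=14009/7200, min=79849/43200, spread=841/8640
Step 5: max=2786627/1440000, min=32017949/17280000, spread=56863/691200
Step 6: max=24930457/12960000, min=289505659/155520000, spread=386393/6220800
Step 7: max=9947641187/5184000000, min=116022276869/62208000000, spread=26795339/497664000
Step 8: max=594993850333/311040000000, min=6981144285871/3732480000000, spread=254051069/5971968000

Answer: 1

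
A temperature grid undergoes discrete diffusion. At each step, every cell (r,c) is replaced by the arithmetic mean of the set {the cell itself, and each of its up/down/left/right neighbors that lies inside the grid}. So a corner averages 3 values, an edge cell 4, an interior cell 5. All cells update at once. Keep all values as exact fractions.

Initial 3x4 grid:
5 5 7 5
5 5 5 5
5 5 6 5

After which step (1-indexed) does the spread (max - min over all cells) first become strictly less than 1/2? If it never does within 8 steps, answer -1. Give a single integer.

Step 1: max=17/3, min=5, spread=2/3
Step 2: max=167/30, min=5, spread=17/30
Step 3: max=736/135, min=365/72, spread=413/1080
  -> spread < 1/2 first at step 3
Step 4: max=21781/4050, min=15391/3000, spread=20063/81000
Step 5: max=5222471/972000, min=1667647/324000, spread=21953/97200
Step 6: max=155808677/29160000, min=12580771/2430000, spread=193577/1166400
Step 7: max=9328073443/1749600000, min=1513346953/291600000, spread=9919669/69984000
Step 8: max=558082244387/104976000000, min=11383935469/2187000000, spread=18645347/167961600

Answer: 3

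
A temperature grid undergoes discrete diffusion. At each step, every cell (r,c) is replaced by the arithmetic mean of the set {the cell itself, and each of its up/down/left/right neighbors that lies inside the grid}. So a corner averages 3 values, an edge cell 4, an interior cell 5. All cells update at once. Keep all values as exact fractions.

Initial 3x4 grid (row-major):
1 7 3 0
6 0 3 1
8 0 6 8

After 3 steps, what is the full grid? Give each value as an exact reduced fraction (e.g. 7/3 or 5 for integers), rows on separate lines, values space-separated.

Answer: 8107/2160 11549/3600 2641/900 1439/540
53731/14400 10717/3000 18869/6000 11569/3600
4301/1080 26773/7200 3017/800 2617/720

Derivation:
After step 1:
  14/3 11/4 13/4 4/3
  15/4 16/5 13/5 3
  14/3 7/2 17/4 5
After step 2:
  67/18 52/15 149/60 91/36
  977/240 79/25 163/50 179/60
  143/36 937/240 307/80 49/12
After step 3:
  8107/2160 11549/3600 2641/900 1439/540
  53731/14400 10717/3000 18869/6000 11569/3600
  4301/1080 26773/7200 3017/800 2617/720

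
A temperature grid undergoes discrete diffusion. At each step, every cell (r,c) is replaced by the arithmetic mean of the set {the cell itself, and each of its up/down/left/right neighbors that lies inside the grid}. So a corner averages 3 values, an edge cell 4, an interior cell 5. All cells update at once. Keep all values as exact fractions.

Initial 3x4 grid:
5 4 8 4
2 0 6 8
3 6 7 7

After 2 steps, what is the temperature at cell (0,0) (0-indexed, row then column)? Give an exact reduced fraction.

Answer: 125/36

Derivation:
Step 1: cell (0,0) = 11/3
Step 2: cell (0,0) = 125/36
Full grid after step 2:
  125/36 1021/240 1333/240 221/36
  403/120 403/100 553/100 521/80
  61/18 533/120 709/120 241/36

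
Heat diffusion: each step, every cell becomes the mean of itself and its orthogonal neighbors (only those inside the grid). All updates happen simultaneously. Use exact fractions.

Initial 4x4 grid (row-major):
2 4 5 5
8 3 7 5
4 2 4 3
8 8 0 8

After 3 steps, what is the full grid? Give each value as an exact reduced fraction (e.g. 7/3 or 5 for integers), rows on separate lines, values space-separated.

After step 1:
  14/3 7/2 21/4 5
  17/4 24/5 24/5 5
  11/2 21/5 16/5 5
  20/3 9/2 5 11/3
After step 2:
  149/36 1093/240 371/80 61/12
  1153/240 431/100 461/100 99/20
  1237/240 111/25 111/25 253/60
  50/9 611/120 491/120 41/9
After step 3:
  4859/1080 31753/7200 3777/800 3521/720
  33133/7200 13631/3000 9179/2000 943/200
  35917/7200 28123/6000 13079/3000 8173/1800
  11377/2160 17261/3600 16361/3600 4631/1080

Answer: 4859/1080 31753/7200 3777/800 3521/720
33133/7200 13631/3000 9179/2000 943/200
35917/7200 28123/6000 13079/3000 8173/1800
11377/2160 17261/3600 16361/3600 4631/1080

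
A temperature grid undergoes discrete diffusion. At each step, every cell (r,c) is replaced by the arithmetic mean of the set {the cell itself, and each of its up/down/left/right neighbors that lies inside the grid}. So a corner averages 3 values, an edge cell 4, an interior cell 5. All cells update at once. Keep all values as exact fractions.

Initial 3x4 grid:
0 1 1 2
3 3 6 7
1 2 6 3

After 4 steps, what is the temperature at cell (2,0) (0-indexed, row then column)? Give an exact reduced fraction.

Answer: 109949/43200

Derivation:
Step 1: cell (2,0) = 2
Step 2: cell (2,0) = 9/4
Step 3: cell (2,0) = 22/9
Step 4: cell (2,0) = 109949/43200
Full grid after step 4:
  268447/129600 532607/216000 677567/216000 115873/32400
  1965773/864000 994747/360000 627511/180000 1706069/432000
  109949/43200 219619/72000 817817/216000 135223/32400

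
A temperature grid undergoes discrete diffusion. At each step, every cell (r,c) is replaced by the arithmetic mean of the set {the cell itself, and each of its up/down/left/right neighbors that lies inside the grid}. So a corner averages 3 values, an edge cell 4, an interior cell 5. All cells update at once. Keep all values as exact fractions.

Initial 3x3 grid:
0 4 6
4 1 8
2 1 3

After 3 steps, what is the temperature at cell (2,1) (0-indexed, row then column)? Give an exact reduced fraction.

Step 1: cell (2,1) = 7/4
Step 2: cell (2,1) = 701/240
Step 3: cell (2,1) = 40147/14400
Full grid after step 3:
  3143/1080 48347/14400 3047/720
  11749/4800 6663/2000 9137/2400
  2683/1080 40147/14400 869/240

Answer: 40147/14400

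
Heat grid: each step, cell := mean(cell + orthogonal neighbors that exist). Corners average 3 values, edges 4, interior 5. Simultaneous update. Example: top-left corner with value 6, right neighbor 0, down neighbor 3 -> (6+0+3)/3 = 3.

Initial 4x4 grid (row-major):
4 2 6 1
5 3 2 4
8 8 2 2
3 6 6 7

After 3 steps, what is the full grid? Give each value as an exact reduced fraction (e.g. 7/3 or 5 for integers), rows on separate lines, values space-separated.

Answer: 889/216 3461/900 737/225 3437/1080
16769/3600 12497/3000 2233/600 11867/3600
18917/3600 371/75 1071/250 4813/1200
3031/540 19217/3600 5863/1200 161/36

Derivation:
After step 1:
  11/3 15/4 11/4 11/3
  5 4 17/5 9/4
  6 27/5 4 15/4
  17/3 23/4 21/4 5
After step 2:
  149/36 85/24 407/120 26/9
  14/3 431/100 82/25 49/15
  331/60 503/100 109/25 15/4
  209/36 331/60 5 14/3
After step 3:
  889/216 3461/900 737/225 3437/1080
  16769/3600 12497/3000 2233/600 11867/3600
  18917/3600 371/75 1071/250 4813/1200
  3031/540 19217/3600 5863/1200 161/36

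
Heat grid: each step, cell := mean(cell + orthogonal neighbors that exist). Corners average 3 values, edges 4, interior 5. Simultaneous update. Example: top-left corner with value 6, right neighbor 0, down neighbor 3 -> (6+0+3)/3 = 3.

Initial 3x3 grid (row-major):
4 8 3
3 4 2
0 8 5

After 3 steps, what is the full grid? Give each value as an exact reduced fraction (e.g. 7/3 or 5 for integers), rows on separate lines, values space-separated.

After step 1:
  5 19/4 13/3
  11/4 5 7/2
  11/3 17/4 5
After step 2:
  25/6 229/48 151/36
  197/48 81/20 107/24
  32/9 215/48 17/4
After step 3:
  313/72 12371/2880 1933/432
  11431/2880 1749/400 6103/1440
  437/108 11761/2880 211/48

Answer: 313/72 12371/2880 1933/432
11431/2880 1749/400 6103/1440
437/108 11761/2880 211/48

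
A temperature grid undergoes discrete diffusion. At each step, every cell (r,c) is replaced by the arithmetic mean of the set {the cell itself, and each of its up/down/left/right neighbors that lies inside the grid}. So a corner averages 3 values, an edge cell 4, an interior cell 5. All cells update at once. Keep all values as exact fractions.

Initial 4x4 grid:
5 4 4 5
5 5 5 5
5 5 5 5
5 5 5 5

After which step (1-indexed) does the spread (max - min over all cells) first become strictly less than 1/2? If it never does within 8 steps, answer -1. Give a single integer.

Step 1: max=5, min=9/2, spread=1/2
Step 2: max=5, min=277/60, spread=23/60
  -> spread < 1/2 first at step 2
Step 3: max=5, min=8449/1800, spread=551/1800
Step 4: max=1121/225, min=51137/10800, spread=2671/10800
Step 5: max=447257/90000, min=7717573/1620000, spread=333053/1620000
Step 6: max=669227/135000, min=232526257/48600000, spread=8395463/48600000
Step 7: max=133526993/27000000, min=6999012049/1458000000, spread=211445573/1458000000
Step 8: max=5995923853/1215000000, min=8420851453/1749600000, spread=5331972383/43740000000

Answer: 2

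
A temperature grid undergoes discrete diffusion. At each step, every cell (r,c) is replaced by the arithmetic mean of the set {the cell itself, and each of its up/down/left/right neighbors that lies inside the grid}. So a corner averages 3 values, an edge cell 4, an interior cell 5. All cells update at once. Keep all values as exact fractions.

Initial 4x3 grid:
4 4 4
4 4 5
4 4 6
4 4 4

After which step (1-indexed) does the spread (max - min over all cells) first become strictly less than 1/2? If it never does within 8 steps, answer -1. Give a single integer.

Step 1: max=19/4, min=4, spread=3/4
Step 2: max=557/120, min=4, spread=77/120
Step 3: max=16103/3600, min=731/180, spread=1483/3600
  -> spread < 1/2 first at step 3
Step 4: max=477581/108000, min=22243/5400, spread=10907/36000
Step 5: max=4245461/972000, min=448439/108000, spread=20951/97200
Step 6: max=421874039/97200000, min=40651909/9720000, spread=15354949/97200000
Step 7: max=1889729467/437400000, min=2450012431/583200000, spread=8355223/69984000
Step 8: max=225968606881/52488000000, min=16393404931/3888000000, spread=14904449/167961600

Answer: 3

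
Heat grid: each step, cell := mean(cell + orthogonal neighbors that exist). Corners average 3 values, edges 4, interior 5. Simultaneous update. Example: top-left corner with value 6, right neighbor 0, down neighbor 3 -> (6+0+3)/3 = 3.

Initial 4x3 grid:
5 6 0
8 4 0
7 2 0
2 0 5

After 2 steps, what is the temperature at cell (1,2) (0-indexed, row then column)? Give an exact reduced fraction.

Step 1: cell (1,2) = 1
Step 2: cell (1,2) = 35/16
Full grid after step 2:
  193/36 193/48 9/4
  253/48 347/100 35/16
  327/80 307/100 421/240
  10/3 571/240 17/9

Answer: 35/16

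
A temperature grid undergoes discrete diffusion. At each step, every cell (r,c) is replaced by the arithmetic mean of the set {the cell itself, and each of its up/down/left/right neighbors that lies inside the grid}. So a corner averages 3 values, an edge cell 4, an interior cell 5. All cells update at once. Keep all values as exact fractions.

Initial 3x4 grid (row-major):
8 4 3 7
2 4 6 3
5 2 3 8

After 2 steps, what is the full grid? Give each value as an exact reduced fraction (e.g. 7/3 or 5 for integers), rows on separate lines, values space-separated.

Answer: 85/18 1081/240 1073/240 46/9
961/240 102/25 463/100 47/10
15/4 297/80 1003/240 185/36

Derivation:
After step 1:
  14/3 19/4 5 13/3
  19/4 18/5 19/5 6
  3 7/2 19/4 14/3
After step 2:
  85/18 1081/240 1073/240 46/9
  961/240 102/25 463/100 47/10
  15/4 297/80 1003/240 185/36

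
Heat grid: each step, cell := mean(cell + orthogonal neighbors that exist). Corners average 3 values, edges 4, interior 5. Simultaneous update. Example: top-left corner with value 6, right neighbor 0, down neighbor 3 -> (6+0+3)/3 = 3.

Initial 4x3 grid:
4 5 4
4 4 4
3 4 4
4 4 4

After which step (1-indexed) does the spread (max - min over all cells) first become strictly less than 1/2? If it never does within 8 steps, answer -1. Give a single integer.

Answer: 3

Derivation:
Step 1: max=13/3, min=11/3, spread=2/3
Step 2: max=1027/240, min=449/120, spread=43/80
Step 3: max=9077/2160, min=4109/1080, spread=859/2160
  -> spread < 1/2 first at step 3
Step 4: max=107291/25920, min=25027/6480, spread=7183/25920
Step 5: max=6410929/1555200, min=754069/194400, spread=378377/1555200
Step 6: max=381947867/93312000, min=2848229/729000, spread=3474911/18662400
Step 7: max=22831181233/5598720000, min=1372448183/349920000, spread=174402061/1119744000
Step 8: max=1364529823187/335923200000, min=41339163491/10497600000, spread=1667063659/13436928000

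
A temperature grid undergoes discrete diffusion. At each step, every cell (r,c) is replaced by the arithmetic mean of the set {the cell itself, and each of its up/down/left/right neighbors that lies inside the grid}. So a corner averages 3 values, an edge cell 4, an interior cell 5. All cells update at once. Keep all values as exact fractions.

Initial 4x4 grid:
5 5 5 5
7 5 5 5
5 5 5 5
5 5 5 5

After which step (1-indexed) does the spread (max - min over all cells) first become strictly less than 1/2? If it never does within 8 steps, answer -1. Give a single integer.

Step 1: max=17/3, min=5, spread=2/3
Step 2: max=331/60, min=5, spread=31/60
Step 3: max=2911/540, min=5, spread=211/540
  -> spread < 1/2 first at step 3
Step 4: max=286843/54000, min=5, spread=16843/54000
Step 5: max=2568643/486000, min=22579/4500, spread=130111/486000
Step 6: max=76542367/14580000, min=1357159/270000, spread=3255781/14580000
Step 7: max=2287353691/437400000, min=1361107/270000, spread=82360351/437400000
Step 8: max=68361316891/13122000000, min=245506441/48600000, spread=2074577821/13122000000

Answer: 3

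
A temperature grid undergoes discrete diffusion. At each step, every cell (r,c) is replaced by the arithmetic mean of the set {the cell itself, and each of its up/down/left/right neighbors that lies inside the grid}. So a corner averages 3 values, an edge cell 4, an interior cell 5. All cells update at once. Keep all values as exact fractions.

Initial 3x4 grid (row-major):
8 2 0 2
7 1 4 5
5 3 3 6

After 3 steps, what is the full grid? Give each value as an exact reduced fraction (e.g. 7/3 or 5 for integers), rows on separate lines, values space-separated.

After step 1:
  17/3 11/4 2 7/3
  21/4 17/5 13/5 17/4
  5 3 4 14/3
After step 2:
  41/9 829/240 581/240 103/36
  1159/240 17/5 13/4 277/80
  53/12 77/20 107/30 155/36
After step 3:
  2311/540 4979/1440 863/288 787/270
  2477/576 1127/300 161/50 3331/960
  3143/720 457/120 539/144 8161/2160

Answer: 2311/540 4979/1440 863/288 787/270
2477/576 1127/300 161/50 3331/960
3143/720 457/120 539/144 8161/2160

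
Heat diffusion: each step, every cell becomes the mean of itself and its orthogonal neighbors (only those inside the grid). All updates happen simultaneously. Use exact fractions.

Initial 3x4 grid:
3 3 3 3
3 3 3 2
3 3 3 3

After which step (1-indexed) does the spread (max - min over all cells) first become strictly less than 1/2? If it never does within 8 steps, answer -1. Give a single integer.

Answer: 1

Derivation:
Step 1: max=3, min=8/3, spread=1/3
  -> spread < 1/2 first at step 1
Step 2: max=3, min=653/240, spread=67/240
Step 3: max=3, min=6043/2160, spread=437/2160
Step 4: max=2991/1000, min=2434469/864000, spread=29951/172800
Step 5: max=10046/3375, min=22112179/7776000, spread=206761/1555200
Step 6: max=16034329/5400000, min=8875004429/3110400000, spread=14430763/124416000
Step 7: max=1278347273/432000000, min=534764258311/186624000000, spread=139854109/1492992000
Step 8: max=114788771023/38880000000, min=32169848109749/11197440000000, spread=7114543559/89579520000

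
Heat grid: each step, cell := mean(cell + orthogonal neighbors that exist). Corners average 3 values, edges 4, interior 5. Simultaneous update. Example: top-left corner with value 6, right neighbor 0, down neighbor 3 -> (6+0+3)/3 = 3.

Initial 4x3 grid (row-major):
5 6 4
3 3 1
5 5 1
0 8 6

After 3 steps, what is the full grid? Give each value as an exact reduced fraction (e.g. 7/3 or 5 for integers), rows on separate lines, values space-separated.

After step 1:
  14/3 9/2 11/3
  4 18/5 9/4
  13/4 22/5 13/4
  13/3 19/4 5
After step 2:
  79/18 493/120 125/36
  931/240 15/4 383/120
  959/240 77/20 149/40
  37/9 1109/240 13/3
After step 3:
  8911/2160 5659/1440 1939/540
  1153/288 4507/1200 509/144
  5701/1440 2393/600 151/40
  2291/540 12179/2880 3043/720

Answer: 8911/2160 5659/1440 1939/540
1153/288 4507/1200 509/144
5701/1440 2393/600 151/40
2291/540 12179/2880 3043/720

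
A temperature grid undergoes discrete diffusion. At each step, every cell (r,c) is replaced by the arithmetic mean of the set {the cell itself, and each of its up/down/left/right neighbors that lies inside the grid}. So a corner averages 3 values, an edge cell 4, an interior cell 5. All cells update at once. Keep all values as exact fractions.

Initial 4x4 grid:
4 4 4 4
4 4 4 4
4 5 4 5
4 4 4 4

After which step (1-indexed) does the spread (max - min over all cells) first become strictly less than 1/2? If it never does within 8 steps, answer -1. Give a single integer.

Step 1: max=22/5, min=4, spread=2/5
  -> spread < 1/2 first at step 1
Step 2: max=517/120, min=4, spread=37/120
Step 3: max=9179/2160, min=1613/400, spread=293/1350
Step 4: max=182059/43200, min=29191/7200, spread=6913/43200
Step 5: max=1637767/388800, min=163001/40000, spread=333733/2430000
Step 6: max=244673009/58320000, min=26462383/6480000, spread=3255781/29160000
Step 7: max=7330311299/1749600000, min=796176733/194400000, spread=82360351/874800000
Step 8: max=219417022841/52488000000, min=23918651911/5832000000, spread=2074577821/26244000000

Answer: 1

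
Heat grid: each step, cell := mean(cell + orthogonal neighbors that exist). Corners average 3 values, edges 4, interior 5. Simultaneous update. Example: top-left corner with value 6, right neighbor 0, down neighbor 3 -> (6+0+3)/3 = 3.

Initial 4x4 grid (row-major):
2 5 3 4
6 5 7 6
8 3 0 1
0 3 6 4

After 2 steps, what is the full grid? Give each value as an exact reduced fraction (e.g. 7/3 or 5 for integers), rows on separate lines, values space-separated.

After step 1:
  13/3 15/4 19/4 13/3
  21/4 26/5 21/5 9/2
  17/4 19/5 17/5 11/4
  11/3 3 13/4 11/3
After step 2:
  40/9 541/120 511/120 163/36
  571/120 111/25 441/100 947/240
  509/120 393/100 87/25 859/240
  131/36 823/240 799/240 29/9

Answer: 40/9 541/120 511/120 163/36
571/120 111/25 441/100 947/240
509/120 393/100 87/25 859/240
131/36 823/240 799/240 29/9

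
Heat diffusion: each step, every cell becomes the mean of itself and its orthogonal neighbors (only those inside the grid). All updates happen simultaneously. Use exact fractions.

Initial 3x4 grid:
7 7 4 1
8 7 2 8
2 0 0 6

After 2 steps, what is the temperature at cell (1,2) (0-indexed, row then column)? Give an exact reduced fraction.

Answer: 15/4

Derivation:
Step 1: cell (1,2) = 21/5
Step 2: cell (1,2) = 15/4
Full grid after step 2:
  235/36 1313/240 1097/240 145/36
  161/30 47/10 15/4 349/80
  139/36 743/240 787/240 131/36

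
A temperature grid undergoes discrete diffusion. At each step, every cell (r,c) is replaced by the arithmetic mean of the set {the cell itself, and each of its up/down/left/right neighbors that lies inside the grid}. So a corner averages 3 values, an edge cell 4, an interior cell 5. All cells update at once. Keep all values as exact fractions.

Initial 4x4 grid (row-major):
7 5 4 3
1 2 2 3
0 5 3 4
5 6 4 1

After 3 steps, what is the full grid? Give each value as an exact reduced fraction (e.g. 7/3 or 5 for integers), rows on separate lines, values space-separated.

Answer: 1549/432 1291/360 6221/1800 7043/2160
947/288 20243/6000 3853/1200 22529/7200
24283/7200 20101/6000 6689/2000 7387/2400
7687/2160 13439/3600 1387/400 2387/720

Derivation:
After step 1:
  13/3 9/2 7/2 10/3
  5/2 3 14/5 3
  11/4 16/5 18/5 11/4
  11/3 5 7/2 3
After step 2:
  34/9 23/6 53/15 59/18
  151/48 16/5 159/50 713/240
  727/240 351/100 317/100 247/80
  137/36 461/120 151/40 37/12
After step 3:
  1549/432 1291/360 6221/1800 7043/2160
  947/288 20243/6000 3853/1200 22529/7200
  24283/7200 20101/6000 6689/2000 7387/2400
  7687/2160 13439/3600 1387/400 2387/720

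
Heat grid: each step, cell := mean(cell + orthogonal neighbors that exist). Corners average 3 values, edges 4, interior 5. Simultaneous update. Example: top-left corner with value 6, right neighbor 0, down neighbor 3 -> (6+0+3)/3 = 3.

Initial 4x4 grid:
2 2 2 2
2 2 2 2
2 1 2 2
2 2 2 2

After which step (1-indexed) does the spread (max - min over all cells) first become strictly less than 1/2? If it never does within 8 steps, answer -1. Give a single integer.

Step 1: max=2, min=7/4, spread=1/4
  -> spread < 1/2 first at step 1
Step 2: max=2, min=89/50, spread=11/50
Step 3: max=2, min=4433/2400, spread=367/2400
Step 4: max=1187/600, min=20029/10800, spread=1337/10800
Step 5: max=35531/18000, min=606331/324000, spread=33227/324000
Step 6: max=211951/108000, min=18225673/9720000, spread=849917/9720000
Step 7: max=3171467/1620000, min=549485653/291600000, spread=21378407/291600000
Step 8: max=948311657/486000000, min=16529537629/8748000000, spread=540072197/8748000000

Answer: 1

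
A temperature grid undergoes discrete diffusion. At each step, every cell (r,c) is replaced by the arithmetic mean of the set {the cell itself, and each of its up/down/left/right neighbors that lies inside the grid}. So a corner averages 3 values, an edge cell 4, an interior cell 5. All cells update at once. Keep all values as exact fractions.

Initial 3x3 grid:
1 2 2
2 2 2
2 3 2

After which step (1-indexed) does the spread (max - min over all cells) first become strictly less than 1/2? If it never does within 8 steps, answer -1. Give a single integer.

Step 1: max=7/3, min=5/3, spread=2/3
Step 2: max=547/240, min=31/18, spread=401/720
Step 3: max=4757/2160, min=2021/1080, spread=143/432
  -> spread < 1/2 first at step 3
Step 4: max=276679/129600, min=123277/64800, spread=1205/5184
Step 5: max=16442813/7776000, min=7586969/3888000, spread=10151/62208
Step 6: max=972982111/466560000, min=459766993/233280000, spread=85517/746496
Step 7: max=57980956517/27993600000, min=27864804821/13996800000, spread=720431/8957952
Step 8: max=3456829489399/1679616000000, min=1680998955637/839808000000, spread=6069221/107495424

Answer: 3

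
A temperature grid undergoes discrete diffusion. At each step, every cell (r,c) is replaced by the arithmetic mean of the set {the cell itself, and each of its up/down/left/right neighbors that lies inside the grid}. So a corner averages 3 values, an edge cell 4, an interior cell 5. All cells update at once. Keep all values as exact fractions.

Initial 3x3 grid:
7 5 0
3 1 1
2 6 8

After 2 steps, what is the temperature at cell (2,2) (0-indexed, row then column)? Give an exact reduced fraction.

Step 1: cell (2,2) = 5
Step 2: cell (2,2) = 47/12
Full grid after step 2:
  23/6 269/80 31/12
  907/240 329/100 127/40
  67/18 967/240 47/12

Answer: 47/12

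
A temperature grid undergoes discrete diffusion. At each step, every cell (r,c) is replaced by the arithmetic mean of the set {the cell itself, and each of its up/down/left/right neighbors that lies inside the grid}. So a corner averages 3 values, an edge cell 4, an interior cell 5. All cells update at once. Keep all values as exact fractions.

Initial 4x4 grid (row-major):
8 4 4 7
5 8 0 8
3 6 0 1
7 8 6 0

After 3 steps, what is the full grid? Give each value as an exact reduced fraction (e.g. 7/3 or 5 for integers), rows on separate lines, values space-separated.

Answer: 2929/540 37861/7200 33317/7200 499/108
39511/7200 362/75 1616/375 27767/7200
13069/2400 4861/1000 2243/600 23591/7200
45/8 11969/2400 27491/7200 3343/1080

Derivation:
After step 1:
  17/3 6 15/4 19/3
  6 23/5 4 4
  21/4 5 13/5 9/4
  6 27/4 7/2 7/3
After step 2:
  53/9 1201/240 241/48 169/36
  1291/240 128/25 379/100 199/48
  89/16 121/25 347/100 671/240
  6 85/16 911/240 97/36
After step 3:
  2929/540 37861/7200 33317/7200 499/108
  39511/7200 362/75 1616/375 27767/7200
  13069/2400 4861/1000 2243/600 23591/7200
  45/8 11969/2400 27491/7200 3343/1080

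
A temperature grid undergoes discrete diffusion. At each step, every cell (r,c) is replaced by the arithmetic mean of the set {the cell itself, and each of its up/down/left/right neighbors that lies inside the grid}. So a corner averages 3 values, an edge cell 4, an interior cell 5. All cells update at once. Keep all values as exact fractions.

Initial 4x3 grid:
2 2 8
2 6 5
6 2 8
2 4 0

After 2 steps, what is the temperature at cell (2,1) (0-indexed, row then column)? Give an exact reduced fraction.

Step 1: cell (2,1) = 26/5
Step 2: cell (2,1) = 347/100
Full grid after step 2:
  7/2 149/40 65/12
  31/10 477/100 189/40
  81/20 347/100 197/40
  3 19/5 13/4

Answer: 347/100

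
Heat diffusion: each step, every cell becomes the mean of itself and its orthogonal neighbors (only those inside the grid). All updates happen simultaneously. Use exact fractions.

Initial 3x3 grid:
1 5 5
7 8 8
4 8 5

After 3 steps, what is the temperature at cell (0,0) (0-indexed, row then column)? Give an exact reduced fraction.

Answer: 11507/2160

Derivation:
Step 1: cell (0,0) = 13/3
Step 2: cell (0,0) = 169/36
Step 3: cell (0,0) = 11507/2160
Full grid after step 3:
  11507/2160 79039/14400 4319/720
  19991/3600 18359/3000 14969/2400
  13157/2160 90289/14400 4789/720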